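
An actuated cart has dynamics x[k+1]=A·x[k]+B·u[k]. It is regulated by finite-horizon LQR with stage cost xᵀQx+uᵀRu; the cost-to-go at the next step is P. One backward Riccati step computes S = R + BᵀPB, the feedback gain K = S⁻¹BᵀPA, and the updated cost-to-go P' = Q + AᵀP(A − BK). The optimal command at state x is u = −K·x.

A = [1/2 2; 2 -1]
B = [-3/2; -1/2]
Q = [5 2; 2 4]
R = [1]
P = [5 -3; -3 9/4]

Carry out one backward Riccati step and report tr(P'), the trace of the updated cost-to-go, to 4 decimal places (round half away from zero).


17.3703

BᵀP = [-6.0000 3.3750]
S = R + BᵀPB = [1] + [7.3125] = [8.3125]
BᵀPA = [3.7500 -15.3750]
K = S⁻¹·BᵀPA = [0.4511 -1.8496]
A−BK = [1.1767 -0.7744; 2.2256 -1.9248]
AᵀP(A−BK) = [2.5583 -3.0639; -3.0639 5.8120]
P' = Q + AᵀP(A−BK) = [7.5583 -1.0639; -1.0639 9.8120]
tr(P') = 17.3703


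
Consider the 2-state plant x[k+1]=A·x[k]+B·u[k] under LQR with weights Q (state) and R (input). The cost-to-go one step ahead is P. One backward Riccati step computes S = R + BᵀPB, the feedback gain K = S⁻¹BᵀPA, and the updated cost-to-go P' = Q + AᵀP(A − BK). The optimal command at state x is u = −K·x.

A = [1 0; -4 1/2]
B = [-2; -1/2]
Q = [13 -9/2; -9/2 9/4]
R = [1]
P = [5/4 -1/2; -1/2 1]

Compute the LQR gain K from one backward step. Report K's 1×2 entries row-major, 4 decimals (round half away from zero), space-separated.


-0.8095 0.0476

BᵀP = [-2.2500 0.5000]
S = R + BᵀPB = [1] + [4.2500] = [5.2500]
BᵀPA = [-4.2500 0.2500]
K = S⁻¹·BᵀPA = [-0.8095 0.0476]
A−BK = [-0.6190 0.0952; -4.4048 0.5238]
AᵀP(A−BK) = [17.8095 -2.0476; -2.0476 0.2381]
P' = Q + AᵀP(A−BK) = [30.8095 -6.5476; -6.5476 2.4881]
tr(P') = 33.2976


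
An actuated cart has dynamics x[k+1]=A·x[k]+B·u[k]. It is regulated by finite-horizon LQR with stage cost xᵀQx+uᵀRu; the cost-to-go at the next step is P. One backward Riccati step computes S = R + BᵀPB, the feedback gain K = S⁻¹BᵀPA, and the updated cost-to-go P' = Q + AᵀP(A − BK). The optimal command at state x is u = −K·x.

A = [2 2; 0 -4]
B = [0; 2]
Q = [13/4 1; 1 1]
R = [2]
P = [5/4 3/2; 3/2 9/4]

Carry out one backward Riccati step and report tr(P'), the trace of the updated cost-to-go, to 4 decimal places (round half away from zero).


BᵀP = [3.0000 4.5000]
S = R + BᵀPB = [2] + [9.0000] = [11.0000]
BᵀPA = [6.0000 -12.0000]
K = S⁻¹·BᵀPA = [0.5455 -1.0909]
A−BK = [2.0000 2.0000; -1.0909 -1.8182]
AᵀP(A−BK) = [1.7273 -0.4545; -0.4545 3.9091]
P' = Q + AᵀP(A−BK) = [4.9773 0.5455; 0.5455 4.9091]
tr(P') = 9.8864

9.8864


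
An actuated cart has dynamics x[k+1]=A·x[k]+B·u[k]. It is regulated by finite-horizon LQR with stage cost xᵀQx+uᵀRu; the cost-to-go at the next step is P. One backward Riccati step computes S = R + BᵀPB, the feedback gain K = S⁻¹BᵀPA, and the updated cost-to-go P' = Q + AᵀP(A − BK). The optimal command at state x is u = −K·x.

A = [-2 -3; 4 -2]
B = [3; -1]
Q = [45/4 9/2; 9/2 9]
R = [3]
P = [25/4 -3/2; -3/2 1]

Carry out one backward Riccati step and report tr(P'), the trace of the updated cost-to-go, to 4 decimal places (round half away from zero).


35.3511

BᵀP = [20.2500 -5.5000]
S = R + BᵀPB = [3] + [66.2500] = [69.2500]
BᵀPA = [-62.5000 -49.7500]
K = S⁻¹·BᵀPA = [-0.9025 -0.7184]
A−BK = [0.7076 -0.8448; 3.0975 -2.7184]
AᵀP(A−BK) = [8.5921 -3.4007; -3.4007 6.5090]
P' = Q + AᵀP(A−BK) = [19.8421 1.0993; 1.0993 15.5090]
tr(P') = 35.3511


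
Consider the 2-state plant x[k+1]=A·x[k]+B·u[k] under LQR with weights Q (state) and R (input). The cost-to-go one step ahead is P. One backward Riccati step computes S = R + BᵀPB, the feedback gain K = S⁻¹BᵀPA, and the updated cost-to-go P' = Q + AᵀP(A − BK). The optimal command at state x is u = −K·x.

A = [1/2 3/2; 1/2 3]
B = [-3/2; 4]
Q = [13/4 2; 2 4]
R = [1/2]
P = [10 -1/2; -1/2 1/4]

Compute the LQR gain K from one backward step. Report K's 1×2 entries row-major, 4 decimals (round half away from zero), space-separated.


-0.2311 -0.6136

BᵀP = [-17.0000 1.7500]
S = R + BᵀPB = [1/2] + [32.5000] = [33.0000]
BᵀPA = [-7.6250 -20.2500]
K = S⁻¹·BᵀPA = [-0.2311 -0.6136]
A−BK = [0.1534 0.5795; 1.4242 5.4545]
AᵀP(A−BK) = [0.5507 2.0710; 2.0710 7.8239]
P' = Q + AᵀP(A−BK) = [3.8007 4.0710; 4.0710 11.8239]
tr(P') = 15.6245


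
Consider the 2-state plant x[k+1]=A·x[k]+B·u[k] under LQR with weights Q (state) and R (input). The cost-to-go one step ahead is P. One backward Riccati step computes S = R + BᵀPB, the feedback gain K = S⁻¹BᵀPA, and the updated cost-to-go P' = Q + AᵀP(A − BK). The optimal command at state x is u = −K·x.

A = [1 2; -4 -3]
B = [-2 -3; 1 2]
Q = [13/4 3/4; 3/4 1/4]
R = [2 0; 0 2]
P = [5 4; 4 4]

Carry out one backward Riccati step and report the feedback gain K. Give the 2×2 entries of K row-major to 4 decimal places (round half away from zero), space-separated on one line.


BᵀP = [-6.0000 -4.0000; -7.0000 -4.0000]
S = R + BᵀPB = [2 0; 0 2] + [8.0000 10.0000; 10.0000 13.0000] = [10.0000 10.0000; 10.0000 15.0000]
BᵀPA = [10.0000 0.0000; 9.0000 -2.0000]
K = S⁻¹·BᵀPA = [1.2000 0.4000; -0.2000 -0.4000]
A−BK = [2.8000 1.6000; -4.8000 -2.6000]
AᵀP(A−BK) = [26.8000 13.6000; 13.6000 7.2000]
P' = Q + AᵀP(A−BK) = [30.0500 14.3500; 14.3500 7.4500]
tr(P') = 37.5000

1.2000 0.4000 -0.2000 -0.4000


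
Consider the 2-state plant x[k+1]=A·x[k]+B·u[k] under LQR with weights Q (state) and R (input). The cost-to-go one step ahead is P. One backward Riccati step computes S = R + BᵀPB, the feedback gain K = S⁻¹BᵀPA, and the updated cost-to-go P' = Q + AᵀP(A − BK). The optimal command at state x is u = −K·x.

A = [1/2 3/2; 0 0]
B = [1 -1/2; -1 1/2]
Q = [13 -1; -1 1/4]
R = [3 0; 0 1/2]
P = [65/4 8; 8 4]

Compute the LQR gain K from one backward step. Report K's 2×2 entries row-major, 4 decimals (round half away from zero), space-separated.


0.3028 0.9083 -0.9083 -2.7248

BᵀP = [8.2500 4.0000; -4.1250 -2.0000]
S = R + BᵀPB = [3 0; 0 1/2] + [4.2500 -2.1250; -2.1250 1.0625] = [7.2500 -2.1250; -2.1250 1.5625]
BᵀPA = [4.1250 12.3750; -2.0625 -6.1875]
K = S⁻¹·BᵀPA = [0.3028 0.9083; -0.9083 -2.7248]
A−BK = [-0.2569 -0.7706; 0.7569 2.2706]
AᵀP(A−BK) = [0.9404 2.8211; 2.8211 8.4633]
P' = Q + AᵀP(A−BK) = [13.9404 1.8211; 1.8211 8.7133]
tr(P') = 22.6537


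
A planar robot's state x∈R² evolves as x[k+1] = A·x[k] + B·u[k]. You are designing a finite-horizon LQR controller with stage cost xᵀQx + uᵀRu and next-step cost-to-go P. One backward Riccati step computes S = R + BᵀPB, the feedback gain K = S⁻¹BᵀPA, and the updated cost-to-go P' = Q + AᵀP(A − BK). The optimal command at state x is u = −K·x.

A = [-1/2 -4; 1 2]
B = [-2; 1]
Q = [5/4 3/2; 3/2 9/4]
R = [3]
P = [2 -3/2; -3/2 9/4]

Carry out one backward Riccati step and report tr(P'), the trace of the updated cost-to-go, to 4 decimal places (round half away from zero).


BᵀP = [-5.5000 5.2500]
S = R + BᵀPB = [3] + [16.2500] = [19.2500]
BᵀPA = [8.0000 32.5000]
K = S⁻¹·BᵀPA = [0.4156 1.6883]
A−BK = [0.3312 -0.6234; 0.5844 0.3117]
AᵀP(A−BK) = [0.9253 2.4935; 2.4935 10.1299]
P' = Q + AᵀP(A−BK) = [2.1753 3.9935; 3.9935 12.3799]
tr(P') = 14.5552

14.5552


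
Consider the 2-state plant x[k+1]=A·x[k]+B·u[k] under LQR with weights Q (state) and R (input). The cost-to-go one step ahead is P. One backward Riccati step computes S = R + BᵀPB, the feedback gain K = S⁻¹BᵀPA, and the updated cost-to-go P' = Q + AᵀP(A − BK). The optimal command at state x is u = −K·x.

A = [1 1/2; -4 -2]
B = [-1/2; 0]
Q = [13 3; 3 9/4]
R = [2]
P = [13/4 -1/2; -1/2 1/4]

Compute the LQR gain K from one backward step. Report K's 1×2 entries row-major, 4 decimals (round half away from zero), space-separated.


-0.9333 -0.4667

BᵀP = [-1.6250 0.2500]
S = R + BᵀPB = [2] + [0.8125] = [2.8125]
BᵀPA = [-2.6250 -1.3125]
K = S⁻¹·BᵀPA = [-0.9333 -0.4667]
A−BK = [0.5333 0.2667; -4.0000 -2.0000]
AᵀP(A−BK) = [8.8000 4.4000; 4.4000 2.2000]
P' = Q + AᵀP(A−BK) = [21.8000 7.4000; 7.4000 4.4500]
tr(P') = 26.2500


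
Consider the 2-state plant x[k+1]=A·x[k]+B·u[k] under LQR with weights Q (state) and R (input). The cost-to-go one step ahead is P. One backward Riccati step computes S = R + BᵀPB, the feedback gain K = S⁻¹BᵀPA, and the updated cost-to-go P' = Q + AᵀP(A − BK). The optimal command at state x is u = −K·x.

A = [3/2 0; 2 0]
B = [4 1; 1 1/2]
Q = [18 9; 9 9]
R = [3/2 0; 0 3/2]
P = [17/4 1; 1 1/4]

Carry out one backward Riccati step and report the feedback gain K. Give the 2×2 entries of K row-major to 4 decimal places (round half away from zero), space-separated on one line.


BᵀP = [18.0000 4.2500; 4.7500 1.1250]
S = R + BᵀPB = [3/2 0; 0 3/2] + [76.2500 20.1250; 20.1250 5.3125] = [77.7500 20.1250; 20.1250 6.8125]
BᵀPA = [35.5000 0.0000; 9.3750 0.0000]
K = S⁻¹·BᵀPA = [0.4265 0.0000; 0.1161 0.0000]
A−BK = [-0.3223 0.0000; 1.5154 0.0000]
AᵀP(A−BK) = [0.3319 0.0000; 0.0000 0.0000]
P' = Q + AᵀP(A−BK) = [18.3319 9.0000; 9.0000 9.0000]
tr(P') = 27.3319

0.4265 0.0000 0.1161 0.0000


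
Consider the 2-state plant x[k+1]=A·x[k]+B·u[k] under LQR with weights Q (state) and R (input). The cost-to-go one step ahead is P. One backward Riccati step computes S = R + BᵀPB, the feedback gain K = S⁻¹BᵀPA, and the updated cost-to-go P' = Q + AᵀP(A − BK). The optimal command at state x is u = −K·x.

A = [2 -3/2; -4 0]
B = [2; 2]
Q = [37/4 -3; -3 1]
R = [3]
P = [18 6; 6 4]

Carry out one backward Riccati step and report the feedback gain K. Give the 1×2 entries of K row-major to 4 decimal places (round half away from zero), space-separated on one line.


BᵀP = [48.0000 20.0000]
S = R + BᵀPB = [3] + [136.0000] = [139.0000]
BᵀPA = [16.0000 -72.0000]
K = S⁻¹·BᵀPA = [0.1151 -0.5180]
A−BK = [1.7698 -0.4640; -4.2302 1.0360]
AᵀP(A−BK) = [38.1583 -9.7122; -9.7122 3.2050]
P' = Q + AᵀP(A−BK) = [47.4083 -12.7122; -12.7122 4.2050]
tr(P') = 51.6133

0.1151 -0.5180


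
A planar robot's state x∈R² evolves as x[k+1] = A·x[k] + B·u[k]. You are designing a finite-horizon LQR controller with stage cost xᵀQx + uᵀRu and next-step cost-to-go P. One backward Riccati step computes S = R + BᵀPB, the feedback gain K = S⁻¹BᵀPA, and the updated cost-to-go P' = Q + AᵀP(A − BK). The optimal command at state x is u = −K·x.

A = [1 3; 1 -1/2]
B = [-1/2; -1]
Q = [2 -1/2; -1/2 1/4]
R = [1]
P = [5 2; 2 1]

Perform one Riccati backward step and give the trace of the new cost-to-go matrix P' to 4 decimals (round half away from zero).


BᵀP = [-4.5000 -2.0000]
S = R + BᵀPB = [1] + [4.2500] = [5.2500]
BᵀPA = [-6.5000 -12.5000]
K = S⁻¹·BᵀPA = [-1.2381 -2.3810]
A−BK = [0.3810 1.8095; -0.2381 -2.8810]
AᵀP(A−BK) = [1.9524 4.0238; 4.0238 9.4881]
P' = Q + AᵀP(A−BK) = [3.9524 3.5238; 3.5238 9.7381]
tr(P') = 13.6905

13.6905


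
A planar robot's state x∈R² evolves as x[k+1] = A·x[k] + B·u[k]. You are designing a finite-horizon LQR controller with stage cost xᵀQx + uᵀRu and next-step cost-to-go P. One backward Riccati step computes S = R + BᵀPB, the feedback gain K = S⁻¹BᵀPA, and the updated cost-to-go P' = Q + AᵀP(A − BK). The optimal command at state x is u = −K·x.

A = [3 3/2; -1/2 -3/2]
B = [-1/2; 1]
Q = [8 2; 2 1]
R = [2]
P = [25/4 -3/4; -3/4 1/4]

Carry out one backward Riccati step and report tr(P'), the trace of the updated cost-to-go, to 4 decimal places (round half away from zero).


44.3425

BᵀP = [-3.8750 0.6250]
S = R + BᵀPB = [2] + [2.5625] = [4.5625]
BᵀPA = [-11.9375 -6.7500]
K = S⁻¹·BᵀPA = [-2.6164 -1.4795]
A−BK = [1.6918 0.7603; 2.1164 -0.0205]
AᵀP(A−BK) = [27.3288 14.5890; 14.5890 8.0137]
P' = Q + AᵀP(A−BK) = [35.3288 16.5890; 16.5890 9.0137]
tr(P') = 44.3425


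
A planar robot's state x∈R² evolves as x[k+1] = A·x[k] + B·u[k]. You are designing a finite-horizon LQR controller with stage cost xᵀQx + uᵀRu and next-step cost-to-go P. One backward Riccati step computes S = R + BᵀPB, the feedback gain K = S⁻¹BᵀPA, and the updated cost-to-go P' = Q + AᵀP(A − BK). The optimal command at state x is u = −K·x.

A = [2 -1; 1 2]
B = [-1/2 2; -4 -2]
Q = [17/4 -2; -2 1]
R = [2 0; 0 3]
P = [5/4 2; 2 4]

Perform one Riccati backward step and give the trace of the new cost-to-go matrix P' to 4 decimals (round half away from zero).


6.7829

BᵀP = [-8.6250 -17.0000; -1.5000 -4.0000]
S = R + BᵀPB = [2 0; 0 3] + [72.3125 16.7500; 16.7500 5.0000] = [74.3125 16.7500; 16.7500 8.0000]
BᵀPA = [-34.2500 -25.3750; -7.0000 -6.5000]
K = S⁻¹·BᵀPA = [-0.4993 -0.2998; 0.1704 -0.1848]
A−BK = [1.4095 -0.7804; -0.6564 0.4312]
AᵀP(A−BK) = [1.0918 -0.0621; -0.0621 0.4412]
P' = Q + AᵀP(A−BK) = [5.3418 -2.0621; -2.0621 1.4412]
tr(P') = 6.7829


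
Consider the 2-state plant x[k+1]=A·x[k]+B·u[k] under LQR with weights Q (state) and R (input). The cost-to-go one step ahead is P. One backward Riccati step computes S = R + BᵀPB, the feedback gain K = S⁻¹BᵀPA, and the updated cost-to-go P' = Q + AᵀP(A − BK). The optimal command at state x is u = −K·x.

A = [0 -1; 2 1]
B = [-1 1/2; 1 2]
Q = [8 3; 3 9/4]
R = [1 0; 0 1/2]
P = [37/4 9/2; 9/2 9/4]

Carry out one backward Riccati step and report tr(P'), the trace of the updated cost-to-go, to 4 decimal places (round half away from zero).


BᵀP = [-4.7500 -2.2500; 13.6250 6.7500]
S = R + BᵀPB = [1 0; 0 1/2] + [2.5000 -6.8750; -6.8750 20.3125] = [3.5000 -6.8750; -6.8750 20.8125]
BᵀPA = [-4.5000 2.5000; 13.5000 -6.8750]
K = S⁻¹·BᵀPA = [-0.0330 0.1863; 0.6378 -0.2688]
A−BK = [-0.3519 -0.6793; 0.7575 1.3513]
AᵀP(A−BK) = [0.2419 -0.0330; -0.0330 0.1863]
P' = Q + AᵀP(A−BK) = [8.2419 2.9670; 2.9670 2.4363]
tr(P') = 10.6782

10.6782


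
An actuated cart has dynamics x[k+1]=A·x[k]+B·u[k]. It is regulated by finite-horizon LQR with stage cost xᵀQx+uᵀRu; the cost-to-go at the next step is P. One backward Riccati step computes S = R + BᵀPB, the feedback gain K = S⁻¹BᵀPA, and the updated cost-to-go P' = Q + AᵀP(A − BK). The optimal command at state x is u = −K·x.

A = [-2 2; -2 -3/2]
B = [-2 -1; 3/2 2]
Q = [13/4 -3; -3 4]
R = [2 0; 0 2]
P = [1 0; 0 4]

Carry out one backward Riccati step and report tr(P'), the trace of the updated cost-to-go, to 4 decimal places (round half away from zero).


16.9354

BᵀP = [-2.0000 6.0000; -1.0000 8.0000]
S = R + BᵀPB = [2 0; 0 2] + [13.0000 14.0000; 14.0000 17.0000] = [15.0000 14.0000; 14.0000 19.0000]
BᵀPA = [-8.0000 -13.0000; -14.0000 -14.0000]
K = S⁻¹·BᵀPA = [0.4944 -0.5730; -1.1011 -0.3146]
A−BK = [-2.1124 0.5393; -0.5393 -0.0112]
AᵀP(A−BK) = [8.5393 -0.9888; -0.9888 1.1461]
P' = Q + AᵀP(A−BK) = [11.7893 -3.9888; -3.9888 5.1461]
tr(P') = 16.9354


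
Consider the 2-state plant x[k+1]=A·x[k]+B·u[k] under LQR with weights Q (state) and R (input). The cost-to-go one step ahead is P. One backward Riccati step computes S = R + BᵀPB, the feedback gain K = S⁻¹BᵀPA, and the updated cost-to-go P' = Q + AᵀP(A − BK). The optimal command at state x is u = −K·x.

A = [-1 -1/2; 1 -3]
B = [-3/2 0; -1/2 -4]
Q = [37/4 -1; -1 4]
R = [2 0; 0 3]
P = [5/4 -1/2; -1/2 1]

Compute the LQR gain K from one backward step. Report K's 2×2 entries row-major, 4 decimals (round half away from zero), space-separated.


0.3660 0.1506 -0.2965 0.5869

BᵀP = [-1.6250 0.2500; 2.0000 -4.0000]
S = R + BᵀPB = [2 0; 0 3] + [2.3125 -1.0000; -1.0000 16.0000] = [4.3125 -1.0000; -1.0000 19.0000]
BᵀPA = [1.8750 0.0625; -6.0000 11.0000]
K = S⁻¹·BᵀPA = [0.3660 0.1506; -0.2965 0.5869]
A−BK = [-0.4510 -0.2741; -0.0031 -0.5772]
AᵀP(A−BK) = [0.7846 -0.3861; -0.3861 1.3475]
P' = Q + AᵀP(A−BK) = [10.0346 -1.3861; -1.3861 5.3475]
tr(P') = 15.3820


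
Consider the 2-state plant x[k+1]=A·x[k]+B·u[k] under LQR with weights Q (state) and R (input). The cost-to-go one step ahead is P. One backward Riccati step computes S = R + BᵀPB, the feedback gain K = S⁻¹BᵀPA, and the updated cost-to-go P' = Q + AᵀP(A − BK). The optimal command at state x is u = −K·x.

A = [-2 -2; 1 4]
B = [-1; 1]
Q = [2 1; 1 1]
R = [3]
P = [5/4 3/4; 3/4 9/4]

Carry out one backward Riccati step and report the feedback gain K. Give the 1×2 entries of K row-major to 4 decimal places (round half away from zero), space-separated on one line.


0.5000 1.4000

BᵀP = [-0.5000 1.5000]
S = R + BᵀPB = [3] + [2.0000] = [5.0000]
BᵀPA = [2.5000 7.0000]
K = S⁻¹·BᵀPA = [0.5000 1.4000]
A−BK = [-1.5000 -0.6000; 0.5000 2.6000]
AᵀP(A−BK) = [3.0000 3.0000; 3.0000 19.2000]
P' = Q + AᵀP(A−BK) = [5.0000 4.0000; 4.0000 20.2000]
tr(P') = 25.2000


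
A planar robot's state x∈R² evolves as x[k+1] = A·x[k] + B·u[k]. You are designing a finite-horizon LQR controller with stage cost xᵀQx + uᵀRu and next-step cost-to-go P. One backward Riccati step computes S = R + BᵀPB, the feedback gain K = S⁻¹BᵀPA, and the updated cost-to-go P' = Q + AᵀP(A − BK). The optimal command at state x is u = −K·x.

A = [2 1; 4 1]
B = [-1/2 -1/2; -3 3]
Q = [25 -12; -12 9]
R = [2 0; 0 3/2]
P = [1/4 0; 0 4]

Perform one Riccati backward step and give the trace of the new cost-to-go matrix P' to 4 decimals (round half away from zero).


BᵀP = [-0.1250 -12.0000; -0.1250 12.0000]
S = R + BᵀPB = [2 0; 0 3/2] + [36.0625 -35.9375; -35.9375 36.0625] = [38.0625 -35.9375; -35.9375 37.5625]
BᵀPA = [-48.2500 -12.1250; 47.7500 11.8750]
K = S⁻¹·BᵀPA = [-0.6973 -0.2076; 0.6041 0.1176]
A−BK = [1.9534 0.9550; 0.0959 0.0246]
AᵀP(A−BK) = [2.5105 0.8718; 0.8718 0.3373]
P' = Q + AᵀP(A−BK) = [27.5105 -11.1282; -11.1282 9.3373]
tr(P') = 36.8478

36.8478


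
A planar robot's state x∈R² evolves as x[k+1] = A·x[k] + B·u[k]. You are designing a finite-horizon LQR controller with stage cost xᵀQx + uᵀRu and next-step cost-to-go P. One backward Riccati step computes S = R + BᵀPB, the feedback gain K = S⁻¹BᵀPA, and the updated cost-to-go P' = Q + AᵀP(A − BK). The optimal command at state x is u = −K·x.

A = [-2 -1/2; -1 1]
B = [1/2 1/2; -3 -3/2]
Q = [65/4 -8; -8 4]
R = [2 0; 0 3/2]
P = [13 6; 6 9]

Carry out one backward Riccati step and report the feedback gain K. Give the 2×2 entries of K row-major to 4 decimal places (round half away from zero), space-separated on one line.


1.6001 -0.0689 -2.0565 -0.4479

BᵀP = [-11.5000 -24.0000; -2.5000 -10.5000]
S = R + BᵀPB = [2 0; 0 3/2] + [66.2500 30.2500; 30.2500 14.5000] = [68.2500 30.2500; 30.2500 16.0000]
BᵀPA = [47.0000 -18.2500; 15.5000 -9.2500]
K = S⁻¹·BᵀPA = [1.6001 -0.0689; -2.0565 -0.4479]
A−BK = [-1.7718 -0.2416; 0.7156 0.1215]
AᵀP(A−BK) = [41.6694 5.1798; 5.1798 0.8499]
P' = Q + AᵀP(A−BK) = [57.9194 -2.8202; -2.8202 4.8499]
tr(P') = 62.7693


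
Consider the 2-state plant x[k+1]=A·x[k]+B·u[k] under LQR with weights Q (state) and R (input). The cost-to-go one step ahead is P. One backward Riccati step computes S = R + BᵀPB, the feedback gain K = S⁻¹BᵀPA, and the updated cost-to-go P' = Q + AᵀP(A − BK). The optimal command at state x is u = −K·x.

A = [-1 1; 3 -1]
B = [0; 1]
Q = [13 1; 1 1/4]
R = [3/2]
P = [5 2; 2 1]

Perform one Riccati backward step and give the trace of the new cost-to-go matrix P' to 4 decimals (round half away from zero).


16.4500

BᵀP = [2.0000 1.0000]
S = R + BᵀPB = [3/2] + [1.0000] = [2.5000]
BᵀPA = [1.0000 1.0000]
K = S⁻¹·BᵀPA = [0.4000 0.4000]
A−BK = [-1.0000 1.0000; 2.6000 -1.4000]
AᵀP(A−BK) = [1.6000 -0.4000; -0.4000 1.6000]
P' = Q + AᵀP(A−BK) = [14.6000 0.6000; 0.6000 1.8500]
tr(P') = 16.4500


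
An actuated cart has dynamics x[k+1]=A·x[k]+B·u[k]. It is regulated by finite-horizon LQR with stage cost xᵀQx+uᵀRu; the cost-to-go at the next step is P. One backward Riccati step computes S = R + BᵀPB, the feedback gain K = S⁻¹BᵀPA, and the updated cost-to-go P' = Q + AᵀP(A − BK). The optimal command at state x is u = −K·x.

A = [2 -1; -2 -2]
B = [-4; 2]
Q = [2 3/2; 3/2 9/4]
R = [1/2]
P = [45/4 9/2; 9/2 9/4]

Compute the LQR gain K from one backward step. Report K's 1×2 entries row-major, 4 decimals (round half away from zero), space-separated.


BᵀP = [-36.0000 -13.5000]
S = R + BᵀPB = [1/2] + [117.0000] = [117.5000]
BᵀPA = [-45.0000 63.0000]
K = S⁻¹·BᵀPA = [-0.3830 0.5362]
A−BK = [0.4681 1.1447; -1.2340 -3.0723]
AᵀP(A−BK) = [0.7660 1.6277; 1.6277 4.4713]
P' = Q + AᵀP(A−BK) = [2.7660 3.1277; 3.1277 6.7213]
tr(P') = 9.4872

-0.3830 0.5362


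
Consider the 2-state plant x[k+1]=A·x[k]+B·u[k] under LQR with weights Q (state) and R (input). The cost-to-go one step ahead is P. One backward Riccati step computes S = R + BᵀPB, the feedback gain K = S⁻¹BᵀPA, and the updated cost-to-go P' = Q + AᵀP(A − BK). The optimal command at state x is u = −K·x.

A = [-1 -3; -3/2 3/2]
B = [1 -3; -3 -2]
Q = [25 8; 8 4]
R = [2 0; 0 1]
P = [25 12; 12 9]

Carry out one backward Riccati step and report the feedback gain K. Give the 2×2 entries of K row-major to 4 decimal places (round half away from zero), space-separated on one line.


0.2124 -0.8777 0.4104 0.6682

BᵀP = [-11.0000 -15.0000; -99.0000 -54.0000]
S = R + BᵀPB = [2 0; 0 1] + [34.0000 63.0000; 63.0000 405.0000] = [36.0000 63.0000; 63.0000 406.0000]
BᵀPA = [33.5000 10.5000; 180.0000 216.0000]
K = S⁻¹·BᵀPA = [0.2124 -0.8777; 0.4104 0.6682]
A−BK = [0.0188 -0.1176; -0.0421 0.2033]
AᵀP(A−BK) = [0.2644 -0.1256; -0.1256 2.1312]
P' = Q + AᵀP(A−BK) = [25.2644 7.8744; 7.8744 6.1312]
tr(P') = 31.3957


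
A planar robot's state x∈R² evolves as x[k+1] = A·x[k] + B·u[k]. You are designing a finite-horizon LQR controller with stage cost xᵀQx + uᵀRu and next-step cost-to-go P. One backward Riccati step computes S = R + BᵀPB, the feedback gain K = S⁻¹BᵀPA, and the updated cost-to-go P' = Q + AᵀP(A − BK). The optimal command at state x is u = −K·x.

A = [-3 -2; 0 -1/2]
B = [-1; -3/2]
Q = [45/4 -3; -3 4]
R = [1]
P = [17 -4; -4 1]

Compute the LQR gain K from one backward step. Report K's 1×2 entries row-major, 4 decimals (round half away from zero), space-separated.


4.0000 2.5152

BᵀP = [-11.0000 2.5000]
S = R + BᵀPB = [1] + [7.2500] = [8.2500]
BᵀPA = [33.0000 20.7500]
K = S⁻¹·BᵀPA = [4.0000 2.5152]
A−BK = [1.0000 0.5152; 6.0000 3.2727]
AᵀP(A−BK) = [21.0000 13.0000; 13.0000 8.0606]
P' = Q + AᵀP(A−BK) = [32.2500 10.0000; 10.0000 12.0606]
tr(P') = 44.3106


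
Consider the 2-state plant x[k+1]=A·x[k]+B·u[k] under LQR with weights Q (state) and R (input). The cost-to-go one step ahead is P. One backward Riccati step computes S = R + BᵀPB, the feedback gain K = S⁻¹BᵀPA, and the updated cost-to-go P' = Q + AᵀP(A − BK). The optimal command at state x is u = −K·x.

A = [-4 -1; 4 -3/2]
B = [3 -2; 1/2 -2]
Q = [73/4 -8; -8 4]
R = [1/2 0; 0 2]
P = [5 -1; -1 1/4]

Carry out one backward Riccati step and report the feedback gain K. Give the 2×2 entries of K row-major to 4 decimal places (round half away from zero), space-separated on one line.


BᵀP = [14.5000 -2.8750; -8.0000 1.5000]
S = R + BᵀPB = [1/2 0; 0 2] + [42.0625 -23.2500; -23.2500 13.0000] = [42.5625 -23.2500; -23.2500 15.0000]
BᵀPA = [-69.5000 -10.1875; 38.0000 5.7500]
K = S⁻¹·BᵀPA = [-1.6245 -0.1954; 0.0153 0.0805]
A−BK = [0.9042 -0.2529; 4.8429 -1.2414]
AᵀP(A−BK) = [2.5134 -0.1379; -0.1379 0.1092]
P' = Q + AᵀP(A−BK) = [20.7634 -8.1379; -8.1379 4.1092]
tr(P') = 24.8726

-1.6245 -0.1954 0.0153 0.0805


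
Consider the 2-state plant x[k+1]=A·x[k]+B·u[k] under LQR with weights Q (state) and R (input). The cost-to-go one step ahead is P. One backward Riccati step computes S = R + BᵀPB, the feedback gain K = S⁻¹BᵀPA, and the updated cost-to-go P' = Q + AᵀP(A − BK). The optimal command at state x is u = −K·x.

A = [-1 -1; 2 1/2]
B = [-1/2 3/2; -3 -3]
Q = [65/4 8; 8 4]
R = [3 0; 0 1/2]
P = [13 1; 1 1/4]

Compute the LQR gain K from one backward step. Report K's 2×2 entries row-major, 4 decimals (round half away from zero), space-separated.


BᵀP = [-9.5000 -1.2500; 16.5000 0.7500]
S = R + BᵀPB = [3 0; 0 1/2] + [8.5000 -10.5000; -10.5000 22.5000] = [11.5000 -10.5000; -10.5000 23.0000]
BᵀPA = [7.0000 8.8750; -15.0000 -16.1250]
K = S⁻¹·BᵀPA = [0.0227 0.2257; -0.6418 -0.5981]
A−BK = [-0.0259 0.0099; 0.1426 -0.6171]
AᵀP(A−BK) = [0.2139 0.1994; 0.1994 0.4159]
P' = Q + AᵀP(A−BK) = [16.4639 8.1994; 8.1994 4.4159]
tr(P') = 20.8798

0.0227 0.2257 -0.6418 -0.5981


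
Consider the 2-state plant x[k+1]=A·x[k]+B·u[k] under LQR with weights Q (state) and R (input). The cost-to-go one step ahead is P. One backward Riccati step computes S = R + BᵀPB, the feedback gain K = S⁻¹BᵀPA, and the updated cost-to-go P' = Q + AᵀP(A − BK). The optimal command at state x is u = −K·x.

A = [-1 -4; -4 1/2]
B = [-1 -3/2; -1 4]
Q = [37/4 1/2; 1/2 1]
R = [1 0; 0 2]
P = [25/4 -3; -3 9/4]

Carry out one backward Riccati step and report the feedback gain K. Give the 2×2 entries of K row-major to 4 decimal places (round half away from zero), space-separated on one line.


BᵀP = [-3.2500 0.7500; -21.3750 13.5000]
S = R + BᵀPB = [1 0; 0 2] + [2.5000 7.8750; 7.8750 86.0625] = [3.5000 7.8750; 7.8750 88.0625]
BᵀPA = [0.2500 13.3750; -32.6250 92.2500]
K = S⁻¹·BᵀPA = [1.1330 1.8333; -0.4718 0.8836]
A−BK = [-0.5747 -0.8413; -0.9799 -1.2011]
AᵀP(A−BK) = [2.5746 2.3694; 2.3694 6.5292]
P' = Q + AᵀP(A−BK) = [11.8246 2.8694; 2.8694 7.5292]
tr(P') = 19.3538

1.1330 1.8333 -0.4718 0.8836


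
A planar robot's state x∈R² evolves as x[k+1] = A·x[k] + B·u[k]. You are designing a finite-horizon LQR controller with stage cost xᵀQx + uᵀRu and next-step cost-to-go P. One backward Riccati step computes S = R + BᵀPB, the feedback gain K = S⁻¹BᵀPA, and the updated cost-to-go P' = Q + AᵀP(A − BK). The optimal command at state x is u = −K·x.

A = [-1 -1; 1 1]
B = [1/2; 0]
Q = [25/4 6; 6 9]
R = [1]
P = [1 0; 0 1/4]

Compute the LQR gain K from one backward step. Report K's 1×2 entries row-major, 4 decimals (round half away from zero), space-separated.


-0.4000 -0.4000

BᵀP = [0.5000 0.0000]
S = R + BᵀPB = [1] + [0.2500] = [1.2500]
BᵀPA = [-0.5000 -0.5000]
K = S⁻¹·BᵀPA = [-0.4000 -0.4000]
A−BK = [-0.8000 -0.8000; 1.0000 1.0000]
AᵀP(A−BK) = [1.0500 1.0500; 1.0500 1.0500]
P' = Q + AᵀP(A−BK) = [7.3000 7.0500; 7.0500 10.0500]
tr(P') = 17.3500


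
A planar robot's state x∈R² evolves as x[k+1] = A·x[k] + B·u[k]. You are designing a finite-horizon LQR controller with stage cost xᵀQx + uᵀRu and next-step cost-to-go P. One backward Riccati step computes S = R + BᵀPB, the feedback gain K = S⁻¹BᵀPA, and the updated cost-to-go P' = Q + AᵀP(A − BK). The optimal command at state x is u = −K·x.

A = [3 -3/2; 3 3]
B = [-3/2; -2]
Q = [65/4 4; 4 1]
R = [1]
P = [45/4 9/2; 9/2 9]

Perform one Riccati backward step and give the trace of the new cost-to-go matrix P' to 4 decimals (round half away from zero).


BᵀP = [-25.8750 -24.7500]
S = R + BᵀPB = [1] + [88.3125] = [89.3125]
BᵀPA = [-151.8750 -35.4375]
K = S⁻¹·BᵀPA = [-1.7005 -0.3968]
A−BK = [0.4493 -2.0952; -0.4010 2.2064]
AᵀP(A−BK) = [4.9881 -9.6361; -9.6361 51.7516]
P' = Q + AᵀP(A−BK) = [21.2381 -5.6361; -5.6361 52.7516]
tr(P') = 73.9897

73.9897


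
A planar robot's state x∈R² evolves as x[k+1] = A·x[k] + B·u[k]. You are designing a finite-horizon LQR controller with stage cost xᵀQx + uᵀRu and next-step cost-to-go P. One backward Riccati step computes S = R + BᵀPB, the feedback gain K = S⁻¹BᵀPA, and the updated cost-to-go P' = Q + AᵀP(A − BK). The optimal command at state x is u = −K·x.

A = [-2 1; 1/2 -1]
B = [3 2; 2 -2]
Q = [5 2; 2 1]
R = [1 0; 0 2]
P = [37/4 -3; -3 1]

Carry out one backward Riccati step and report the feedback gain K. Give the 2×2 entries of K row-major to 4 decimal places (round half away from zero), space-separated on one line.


BᵀP = [21.7500 -7.0000; 24.5000 -8.0000]
S = R + BᵀPB = [1 0; 0 2] + [51.2500 57.5000; 57.5000 65.0000] = [52.2500 57.5000; 57.5000 67.0000]
BᵀPA = [-47.0000 28.7500; -53.0000 32.5000]
K = S⁻¹·BᵀPA = [-0.5219 0.2956; -0.3432 0.2314]
A−BK = [0.2519 -0.3496; 0.8573 -1.1285]
AᵀP(A−BK) = [0.5341 -0.3432; -0.3432 0.2314]
P' = Q + AᵀP(A−BK) = [5.5341 1.6568; 1.6568 1.2314]
tr(P') = 6.7654

-0.5219 0.2956 -0.3432 0.2314


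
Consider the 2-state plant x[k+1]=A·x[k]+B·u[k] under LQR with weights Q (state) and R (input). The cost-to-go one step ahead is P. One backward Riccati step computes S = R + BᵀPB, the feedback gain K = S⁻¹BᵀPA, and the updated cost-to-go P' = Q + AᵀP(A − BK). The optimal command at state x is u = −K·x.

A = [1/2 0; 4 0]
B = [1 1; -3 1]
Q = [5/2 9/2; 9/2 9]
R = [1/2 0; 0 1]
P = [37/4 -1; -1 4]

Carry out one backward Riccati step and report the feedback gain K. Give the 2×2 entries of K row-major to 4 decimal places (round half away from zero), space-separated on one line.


-0.8682 0.0000 1.2632 0.0000

BᵀP = [12.2500 -13.0000; 8.2500 3.0000]
S = R + BᵀPB = [1/2 0; 0 1] + [51.2500 -0.7500; -0.7500 11.2500] = [51.7500 -0.7500; -0.7500 12.2500]
BᵀPA = [-45.8750 0.0000; 16.1250 0.0000]
K = S⁻¹·BᵀPA = [-0.8682 0.0000; 1.2632 0.0000]
A−BK = [0.1050 0.0000; 0.1323 0.0000]
AᵀP(A−BK) = [2.1167 0.0000; 0.0000 0.0000]
P' = Q + AᵀP(A−BK) = [4.6167 4.5000; 4.5000 9.0000]
tr(P') = 13.6167


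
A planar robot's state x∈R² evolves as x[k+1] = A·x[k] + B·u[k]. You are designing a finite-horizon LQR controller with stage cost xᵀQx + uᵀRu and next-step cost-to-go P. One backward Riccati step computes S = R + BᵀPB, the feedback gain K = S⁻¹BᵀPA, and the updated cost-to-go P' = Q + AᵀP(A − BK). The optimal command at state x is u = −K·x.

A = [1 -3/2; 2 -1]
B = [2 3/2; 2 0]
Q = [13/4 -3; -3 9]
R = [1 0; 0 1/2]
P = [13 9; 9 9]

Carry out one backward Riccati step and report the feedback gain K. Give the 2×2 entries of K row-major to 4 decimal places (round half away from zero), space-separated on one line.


BᵀP = [44.0000 36.0000; 19.5000 13.5000]
S = R + BᵀPB = [1 0; 0 1/2] + [160.0000 66.0000; 66.0000 29.2500] = [161.0000 66.0000; 66.0000 29.7500]
BᵀPA = [116.0000 -102.0000; 46.5000 -42.7500]
K = S⁻¹·BᵀPA = [0.8807 -0.4911; -0.3908 -0.3476]
A−BK = [-0.1752 0.0035; 0.2386 -0.0179]
AᵀP(A−BK) = [1.0110 -0.3752; -0.3752 0.3035]
P' = Q + AᵀP(A−BK) = [4.2610 -3.3752; -3.3752 9.3035]
tr(P') = 13.5644

0.8807 -0.4911 -0.3908 -0.3476


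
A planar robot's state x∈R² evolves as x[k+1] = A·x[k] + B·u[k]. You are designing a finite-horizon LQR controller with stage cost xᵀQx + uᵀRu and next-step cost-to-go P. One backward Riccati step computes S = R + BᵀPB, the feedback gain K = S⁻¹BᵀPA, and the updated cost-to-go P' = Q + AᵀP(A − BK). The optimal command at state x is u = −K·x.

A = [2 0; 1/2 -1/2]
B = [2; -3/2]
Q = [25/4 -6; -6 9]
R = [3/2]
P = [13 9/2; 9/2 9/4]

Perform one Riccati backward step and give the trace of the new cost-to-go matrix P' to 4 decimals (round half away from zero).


BᵀP = [19.2500 5.6250]
S = R + BᵀPB = [3/2] + [30.0625] = [31.5625]
BᵀPA = [41.3125 -2.8125]
K = S⁻¹·BᵀPA = [1.3089 -0.0891]
A−BK = [-0.6178 0.1782; 2.4634 -0.6337]
AᵀP(A−BK) = [7.4881 -1.3812; -1.3812 0.3119]
P' = Q + AᵀP(A−BK) = [13.7381 -7.3812; -7.3812 9.3119]
tr(P') = 23.0500

23.0500


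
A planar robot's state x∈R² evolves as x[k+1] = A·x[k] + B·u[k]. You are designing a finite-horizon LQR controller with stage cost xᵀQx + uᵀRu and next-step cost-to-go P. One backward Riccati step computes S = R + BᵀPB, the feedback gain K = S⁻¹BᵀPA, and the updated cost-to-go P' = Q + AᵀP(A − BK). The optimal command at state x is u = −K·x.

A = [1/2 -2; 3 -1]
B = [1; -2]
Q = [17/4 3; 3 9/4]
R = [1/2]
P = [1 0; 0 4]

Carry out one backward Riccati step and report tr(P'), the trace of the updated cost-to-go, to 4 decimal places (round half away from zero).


BᵀP = [1.0000 -8.0000]
S = R + BᵀPB = [1/2] + [17.0000] = [17.5000]
BᵀPA = [-23.5000 6.0000]
K = S⁻¹·BᵀPA = [-1.3429 0.3429]
A−BK = [1.8429 -2.3429; 0.3143 -0.3143]
AᵀP(A−BK) = [4.6929 -4.9429; -4.9429 5.9429]
P' = Q + AᵀP(A−BK) = [8.9429 -1.9429; -1.9429 8.1929]
tr(P') = 17.1357

17.1357


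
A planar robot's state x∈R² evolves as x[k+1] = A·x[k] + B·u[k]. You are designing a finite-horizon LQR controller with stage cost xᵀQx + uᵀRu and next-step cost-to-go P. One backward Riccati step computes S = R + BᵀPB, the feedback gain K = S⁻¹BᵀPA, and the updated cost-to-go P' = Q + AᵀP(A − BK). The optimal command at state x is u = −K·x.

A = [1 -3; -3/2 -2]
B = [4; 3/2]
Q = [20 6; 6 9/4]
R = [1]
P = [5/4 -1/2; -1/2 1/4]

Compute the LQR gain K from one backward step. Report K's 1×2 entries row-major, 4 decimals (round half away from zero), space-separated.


0.4297 -0.6104

BᵀP = [4.2500 -1.6250]
S = R + BᵀPB = [1] + [14.5625] = [15.5625]
BᵀPA = [6.6875 -9.5000]
K = S⁻¹·BᵀPA = [0.4297 -0.6104]
A−BK = [-0.7189 -0.5582; -2.1446 -1.0843]
AᵀP(A−BK) = [0.4388 -0.1677; -0.1677 0.4508]
P' = Q + AᵀP(A−BK) = [20.4388 5.8323; 5.8323 2.7008]
tr(P') = 23.1396


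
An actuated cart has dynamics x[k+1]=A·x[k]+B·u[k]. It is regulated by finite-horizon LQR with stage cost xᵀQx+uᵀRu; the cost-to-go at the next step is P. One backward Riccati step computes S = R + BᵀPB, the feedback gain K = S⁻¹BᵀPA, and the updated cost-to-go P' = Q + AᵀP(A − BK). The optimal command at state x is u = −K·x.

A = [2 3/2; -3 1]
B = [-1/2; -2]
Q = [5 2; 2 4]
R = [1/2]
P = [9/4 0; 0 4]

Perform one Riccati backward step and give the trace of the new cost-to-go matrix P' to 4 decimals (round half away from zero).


BᵀP = [-1.1250 -8.0000]
S = R + BᵀPB = [1/2] + [16.5625] = [17.0625]
BᵀPA = [21.7500 -9.6875]
K = S⁻¹·BᵀPA = [1.2747 -0.5678]
A−BK = [2.6374 1.2161; -0.4505 -0.1355]
AᵀP(A−BK) = [17.2747 7.0989; 7.0989 3.5623]
P' = Q + AᵀP(A−BK) = [22.2747 9.0989; 9.0989 7.5623]
tr(P') = 29.8370

29.8370


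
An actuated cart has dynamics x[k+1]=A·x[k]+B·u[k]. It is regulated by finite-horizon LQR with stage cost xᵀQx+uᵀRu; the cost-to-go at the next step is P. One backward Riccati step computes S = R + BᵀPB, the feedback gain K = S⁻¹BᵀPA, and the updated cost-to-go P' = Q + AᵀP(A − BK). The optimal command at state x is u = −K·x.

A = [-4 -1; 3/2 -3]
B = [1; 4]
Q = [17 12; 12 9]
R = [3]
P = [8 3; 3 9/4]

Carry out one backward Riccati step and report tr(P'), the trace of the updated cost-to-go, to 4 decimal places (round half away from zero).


71.0026

BᵀP = [20.0000 12.0000]
S = R + BᵀPB = [3] + [68.0000] = [71.0000]
BᵀPA = [-62.0000 -56.0000]
K = S⁻¹·BᵀPA = [-0.8732 -0.7887]
A−BK = [-3.1268 -0.2113; 4.9930 0.1549]
AᵀP(A−BK) = [42.9217 4.4736; 4.4736 2.0810]
P' = Q + AᵀP(A−BK) = [59.9217 16.4736; 16.4736 11.0810]
tr(P') = 71.0026


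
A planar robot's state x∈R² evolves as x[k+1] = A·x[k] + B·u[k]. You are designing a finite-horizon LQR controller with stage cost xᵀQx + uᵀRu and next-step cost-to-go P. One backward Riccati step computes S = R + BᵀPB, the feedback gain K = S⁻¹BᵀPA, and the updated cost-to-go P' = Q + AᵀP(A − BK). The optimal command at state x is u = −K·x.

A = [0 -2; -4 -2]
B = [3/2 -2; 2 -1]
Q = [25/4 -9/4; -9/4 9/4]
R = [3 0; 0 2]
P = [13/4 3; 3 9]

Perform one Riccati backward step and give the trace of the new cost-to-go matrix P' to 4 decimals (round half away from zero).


27.9058

BᵀP = [10.8750 22.5000; -9.5000 -15.0000]
S = R + BᵀPB = [3 0; 0 2] + [61.3125 -44.2500; -44.2500 34.0000] = [64.3125 -44.2500; -44.2500 36.0000]
BᵀPA = [-90.0000 -66.7500; 60.0000 49.0000]
K = S⁻¹·BᵀPA = [-1.6378 -0.6572; -0.3465 0.5533]
A−BK = [1.7638 0.0924; -1.0709 -0.1323]
AᵀP(A−BK) = [17.3858 3.6535; 3.6535 2.0199]
P' = Q + AᵀP(A−BK) = [23.6358 1.4035; 1.4035 4.2699]
tr(P') = 27.9058


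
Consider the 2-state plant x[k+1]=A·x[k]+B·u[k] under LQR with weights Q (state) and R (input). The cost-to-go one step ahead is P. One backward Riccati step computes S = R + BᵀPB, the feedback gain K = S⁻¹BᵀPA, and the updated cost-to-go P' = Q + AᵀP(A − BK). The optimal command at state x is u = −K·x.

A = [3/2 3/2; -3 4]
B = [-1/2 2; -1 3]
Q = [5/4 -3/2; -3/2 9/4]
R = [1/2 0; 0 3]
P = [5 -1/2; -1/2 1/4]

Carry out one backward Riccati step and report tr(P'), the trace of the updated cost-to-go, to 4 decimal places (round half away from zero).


BᵀP = [-2.0000 0.0000; 8.5000 -0.2500]
S = R + BᵀPB = [1/2 0; 0 3] + [1.0000 -4.0000; -4.0000 16.2500] = [1.5000 -4.0000; -4.0000 19.2500]
BᵀPA = [-3.0000 -3.0000; 13.5000 11.7500]
K = S⁻¹·BᵀPA = [-0.2913 -0.8350; 0.6408 0.4369]
A−BK = [0.0728 0.2087; -5.2136 1.8544]
AᵀP(A−BK) = [8.4757 -0.9029; -0.9029 1.6117]
P' = Q + AᵀP(A−BK) = [9.7257 -2.4029; -2.4029 3.8617]
tr(P') = 13.5874

13.5874


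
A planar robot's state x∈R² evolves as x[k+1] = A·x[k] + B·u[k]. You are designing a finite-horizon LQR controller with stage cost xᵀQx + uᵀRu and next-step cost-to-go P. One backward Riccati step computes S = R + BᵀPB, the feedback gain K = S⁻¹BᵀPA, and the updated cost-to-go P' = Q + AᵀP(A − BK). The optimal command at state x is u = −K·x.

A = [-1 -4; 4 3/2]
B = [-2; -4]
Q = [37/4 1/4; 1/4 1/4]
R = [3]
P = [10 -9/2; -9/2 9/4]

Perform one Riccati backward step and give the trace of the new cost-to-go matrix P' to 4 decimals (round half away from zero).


300.8482

BᵀP = [-2.0000 0.0000]
S = R + BᵀPB = [3] + [4.0000] = [7.0000]
BᵀPA = [2.0000 8.0000]
K = S⁻¹·BᵀPA = [0.2857 1.1429]
A−BK = [-0.4286 -1.7143; 5.1429 6.0714]
AᵀP(A−BK) = [81.4286 129.9643; 129.9643 209.9196]
P' = Q + AᵀP(A−BK) = [90.6786 130.2143; 130.2143 210.1696]
tr(P') = 300.8482


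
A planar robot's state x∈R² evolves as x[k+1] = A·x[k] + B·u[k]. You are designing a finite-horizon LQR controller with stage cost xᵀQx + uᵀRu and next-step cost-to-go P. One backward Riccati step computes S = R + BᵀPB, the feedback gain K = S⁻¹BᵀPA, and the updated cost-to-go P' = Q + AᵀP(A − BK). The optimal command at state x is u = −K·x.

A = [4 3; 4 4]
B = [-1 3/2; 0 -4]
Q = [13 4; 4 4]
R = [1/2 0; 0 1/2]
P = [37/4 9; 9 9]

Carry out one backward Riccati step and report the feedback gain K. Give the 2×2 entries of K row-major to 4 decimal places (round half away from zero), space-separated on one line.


BᵀP = [-9.2500 -9.0000; -22.1250 -22.5000]
S = R + BᵀPB = [1/2 0; 0 1/2] + [9.2500 22.1250; 22.1250 56.8125] = [9.7500 22.1250; 22.1250 57.3125]
BᵀPA = [-73.0000 -63.7500; -178.5000 -156.3750]
K = S⁻¹·BᵀPA = [-3.3848 -2.7984; -1.8078 -1.6482]
A−BK = [3.3270 2.6739; -3.2314 -2.5927]
AᵀP(A−BK) = [10.2120 8.5196; 8.5196 7.1204]
P' = Q + AᵀP(A−BK) = [23.2120 12.5196; 12.5196 11.1204]
tr(P') = 34.3324

-3.3848 -2.7984 -1.8078 -1.6482


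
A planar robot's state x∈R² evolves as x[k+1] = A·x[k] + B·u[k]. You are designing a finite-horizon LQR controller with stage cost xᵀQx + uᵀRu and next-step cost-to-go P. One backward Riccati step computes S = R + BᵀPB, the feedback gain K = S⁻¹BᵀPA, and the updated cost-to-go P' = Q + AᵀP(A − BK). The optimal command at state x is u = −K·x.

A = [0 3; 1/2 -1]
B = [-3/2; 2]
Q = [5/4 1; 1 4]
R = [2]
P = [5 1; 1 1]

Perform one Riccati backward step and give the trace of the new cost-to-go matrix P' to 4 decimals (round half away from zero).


19.8056

BᵀP = [-5.5000 0.5000]
S = R + BᵀPB = [2] + [9.2500] = [11.2500]
BᵀPA = [0.2500 -17.0000]
K = S⁻¹·BᵀPA = [0.0222 -1.5111]
A−BK = [0.0333 0.7333; 0.4556 2.0222]
AᵀP(A−BK) = [0.2444 1.3778; 1.3778 14.3111]
P' = Q + AᵀP(A−BK) = [1.4944 2.3778; 2.3778 18.3111]
tr(P') = 19.8056


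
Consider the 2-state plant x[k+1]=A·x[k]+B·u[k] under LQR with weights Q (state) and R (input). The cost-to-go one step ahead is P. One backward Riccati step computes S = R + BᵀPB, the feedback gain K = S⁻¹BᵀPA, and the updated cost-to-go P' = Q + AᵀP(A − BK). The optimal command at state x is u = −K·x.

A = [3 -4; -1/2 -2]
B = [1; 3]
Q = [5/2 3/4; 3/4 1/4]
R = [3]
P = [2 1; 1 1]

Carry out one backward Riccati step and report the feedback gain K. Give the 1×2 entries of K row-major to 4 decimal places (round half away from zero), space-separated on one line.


0.6500 -1.4000

BᵀP = [5.0000 4.0000]
S = R + BᵀPB = [3] + [17.0000] = [20.0000]
BᵀPA = [13.0000 -28.0000]
K = S⁻¹·BᵀPA = [0.6500 -1.4000]
A−BK = [2.3500 -2.6000; -2.4500 2.2000]
AᵀP(A−BK) = [6.8000 -8.8000; -8.8000 12.8000]
P' = Q + AᵀP(A−BK) = [9.3000 -8.0500; -8.0500 13.0500]
tr(P') = 22.3500
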